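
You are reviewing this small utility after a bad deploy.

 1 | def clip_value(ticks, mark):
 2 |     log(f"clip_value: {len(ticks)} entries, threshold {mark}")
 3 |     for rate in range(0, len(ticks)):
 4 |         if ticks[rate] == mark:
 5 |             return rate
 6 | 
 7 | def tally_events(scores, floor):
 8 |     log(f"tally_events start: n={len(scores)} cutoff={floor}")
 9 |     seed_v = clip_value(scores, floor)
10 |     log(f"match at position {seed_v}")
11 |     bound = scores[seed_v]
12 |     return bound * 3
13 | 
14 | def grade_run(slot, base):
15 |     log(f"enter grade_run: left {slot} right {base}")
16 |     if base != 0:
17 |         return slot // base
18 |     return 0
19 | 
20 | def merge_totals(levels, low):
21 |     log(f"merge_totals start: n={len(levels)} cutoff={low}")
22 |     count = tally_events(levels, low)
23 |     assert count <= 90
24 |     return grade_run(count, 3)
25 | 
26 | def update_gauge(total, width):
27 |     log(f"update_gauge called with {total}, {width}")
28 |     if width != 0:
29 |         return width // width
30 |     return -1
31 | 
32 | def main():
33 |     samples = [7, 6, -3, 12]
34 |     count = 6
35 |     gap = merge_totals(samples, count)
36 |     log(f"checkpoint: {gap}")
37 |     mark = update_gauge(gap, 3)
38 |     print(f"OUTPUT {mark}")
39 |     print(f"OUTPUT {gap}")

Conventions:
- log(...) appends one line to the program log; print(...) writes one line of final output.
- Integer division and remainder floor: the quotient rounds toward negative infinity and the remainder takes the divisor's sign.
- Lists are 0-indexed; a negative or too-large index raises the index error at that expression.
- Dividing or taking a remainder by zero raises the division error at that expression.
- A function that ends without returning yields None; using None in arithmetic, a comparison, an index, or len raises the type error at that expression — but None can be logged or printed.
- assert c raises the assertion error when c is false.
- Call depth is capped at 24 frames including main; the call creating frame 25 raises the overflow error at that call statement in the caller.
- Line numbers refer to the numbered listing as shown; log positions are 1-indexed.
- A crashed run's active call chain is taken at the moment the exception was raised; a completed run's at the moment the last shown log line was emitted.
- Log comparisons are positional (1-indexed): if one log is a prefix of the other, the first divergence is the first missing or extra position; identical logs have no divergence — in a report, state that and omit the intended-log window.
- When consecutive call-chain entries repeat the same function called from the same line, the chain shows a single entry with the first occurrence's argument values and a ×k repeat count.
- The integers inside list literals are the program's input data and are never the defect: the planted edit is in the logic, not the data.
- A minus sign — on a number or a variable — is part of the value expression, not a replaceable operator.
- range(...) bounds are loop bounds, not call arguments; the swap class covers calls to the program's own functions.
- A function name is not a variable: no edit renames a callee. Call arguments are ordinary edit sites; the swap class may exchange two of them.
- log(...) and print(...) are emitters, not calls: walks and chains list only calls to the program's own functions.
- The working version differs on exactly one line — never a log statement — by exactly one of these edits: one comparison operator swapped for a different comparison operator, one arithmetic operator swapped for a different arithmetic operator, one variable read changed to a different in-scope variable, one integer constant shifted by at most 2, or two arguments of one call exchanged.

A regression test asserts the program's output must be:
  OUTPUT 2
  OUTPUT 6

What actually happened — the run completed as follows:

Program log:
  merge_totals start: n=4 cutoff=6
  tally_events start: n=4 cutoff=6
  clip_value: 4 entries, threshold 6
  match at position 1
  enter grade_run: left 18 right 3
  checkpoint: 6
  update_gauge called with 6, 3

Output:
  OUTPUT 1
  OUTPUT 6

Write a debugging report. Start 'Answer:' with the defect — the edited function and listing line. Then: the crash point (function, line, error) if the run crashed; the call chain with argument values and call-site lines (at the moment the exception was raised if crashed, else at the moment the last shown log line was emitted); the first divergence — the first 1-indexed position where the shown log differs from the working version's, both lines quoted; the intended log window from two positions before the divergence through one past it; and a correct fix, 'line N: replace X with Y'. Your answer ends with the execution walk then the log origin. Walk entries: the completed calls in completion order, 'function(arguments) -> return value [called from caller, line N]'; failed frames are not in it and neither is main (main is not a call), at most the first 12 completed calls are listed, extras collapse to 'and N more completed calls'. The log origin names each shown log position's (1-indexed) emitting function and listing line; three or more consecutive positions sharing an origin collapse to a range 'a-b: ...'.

Answer: the defect is in update_gauge at line 29.
The tell: Every logged value matches the working version; the printed result is what differs.
Call chain: main -> update_gauge(6, 3) (called at line 37).
First divergence: none — the logs agree in full.
Execution walk:
  clip_value([7, 6, -3, 12], 6) -> 1  [called from tally_events, line 9]
  tally_events([7, 6, -3, 12], 6) -> 18  [called from merge_totals, line 22]
  grade_run(18, 3) -> 6  [called from merge_totals, line 24]
  merge_totals([7, 6, -3, 12], 6) -> 6  [called from main, line 35]
  update_gauge(6, 3) -> 1  [called from main, line 37]
Log origin:
  1 — merge_totals, line 21
  2 — tally_events, line 8
  3 — clip_value, line 2
  4 — tally_events, line 10
  5 — grade_run, line 15
  6 — main, line 36
  7 — update_gauge, line 27
A correct fix: line 29: replace `width // width` with `total // width`.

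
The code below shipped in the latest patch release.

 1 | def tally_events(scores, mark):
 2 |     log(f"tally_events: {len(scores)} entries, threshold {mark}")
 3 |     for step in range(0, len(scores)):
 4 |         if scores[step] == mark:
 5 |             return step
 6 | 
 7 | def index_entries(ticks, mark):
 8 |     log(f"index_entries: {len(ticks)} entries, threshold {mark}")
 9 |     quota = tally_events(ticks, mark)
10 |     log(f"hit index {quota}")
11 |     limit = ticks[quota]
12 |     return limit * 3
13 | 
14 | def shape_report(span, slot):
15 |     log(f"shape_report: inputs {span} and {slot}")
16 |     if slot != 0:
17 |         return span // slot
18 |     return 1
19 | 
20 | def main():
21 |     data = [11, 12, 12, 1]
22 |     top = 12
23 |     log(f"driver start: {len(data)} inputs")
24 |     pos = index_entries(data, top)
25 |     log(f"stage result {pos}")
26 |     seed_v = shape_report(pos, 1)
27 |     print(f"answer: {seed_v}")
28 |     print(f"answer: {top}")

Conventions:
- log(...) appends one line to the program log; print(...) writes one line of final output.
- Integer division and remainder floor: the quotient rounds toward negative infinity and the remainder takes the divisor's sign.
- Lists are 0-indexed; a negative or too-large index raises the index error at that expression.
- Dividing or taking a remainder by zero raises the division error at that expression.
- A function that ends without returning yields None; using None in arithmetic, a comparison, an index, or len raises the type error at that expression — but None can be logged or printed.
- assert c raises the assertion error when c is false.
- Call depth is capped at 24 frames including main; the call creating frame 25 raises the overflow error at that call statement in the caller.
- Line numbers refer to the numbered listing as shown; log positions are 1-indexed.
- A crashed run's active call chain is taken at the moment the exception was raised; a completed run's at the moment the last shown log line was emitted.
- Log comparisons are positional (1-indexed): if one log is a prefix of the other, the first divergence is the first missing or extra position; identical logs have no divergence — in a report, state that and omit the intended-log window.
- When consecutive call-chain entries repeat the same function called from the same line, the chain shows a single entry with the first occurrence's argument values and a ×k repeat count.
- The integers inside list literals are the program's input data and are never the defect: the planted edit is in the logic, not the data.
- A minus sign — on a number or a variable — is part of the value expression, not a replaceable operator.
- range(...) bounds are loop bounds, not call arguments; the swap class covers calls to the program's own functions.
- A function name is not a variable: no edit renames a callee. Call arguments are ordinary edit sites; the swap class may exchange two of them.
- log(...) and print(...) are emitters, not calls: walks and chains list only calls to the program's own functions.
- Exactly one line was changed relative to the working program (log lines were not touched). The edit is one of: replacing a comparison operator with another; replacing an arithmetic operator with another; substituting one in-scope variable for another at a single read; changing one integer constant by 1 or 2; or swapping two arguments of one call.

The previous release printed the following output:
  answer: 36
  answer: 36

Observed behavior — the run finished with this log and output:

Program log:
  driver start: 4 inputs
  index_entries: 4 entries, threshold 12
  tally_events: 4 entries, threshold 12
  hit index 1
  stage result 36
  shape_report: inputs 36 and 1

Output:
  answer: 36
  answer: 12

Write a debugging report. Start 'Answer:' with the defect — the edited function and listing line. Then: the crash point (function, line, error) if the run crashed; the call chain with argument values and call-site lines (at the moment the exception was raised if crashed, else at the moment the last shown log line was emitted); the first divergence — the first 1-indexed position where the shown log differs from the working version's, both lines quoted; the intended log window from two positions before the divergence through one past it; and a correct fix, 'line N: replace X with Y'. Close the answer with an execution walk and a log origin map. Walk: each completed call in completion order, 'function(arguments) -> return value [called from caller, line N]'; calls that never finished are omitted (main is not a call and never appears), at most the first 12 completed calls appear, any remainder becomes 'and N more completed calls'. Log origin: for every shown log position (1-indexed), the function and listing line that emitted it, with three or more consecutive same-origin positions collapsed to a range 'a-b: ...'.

Answer: the defect is in main at line 28.
Key observation: Every logged value matches the working version; the printed result is what differs.
Call chain: main -> shape_report(36, 1) (called at line 26).
First divergence: none; the two logs match at every position.
Execution walk:
  tally_events([11, 12, 12, 1], 12) -> 1  [called from index_entries, line 9]
  index_entries([11, 12, 12, 1], 12) -> 36  [called from main, line 24]
  shape_report(36, 1) -> 36  [called from main, line 26]
Log origins:
  1: emitted by main (line 23)
  2: emitted by index_entries (line 8)
  3: emitted by tally_events (line 2)
  4: emitted by index_entries (line 10)
  5: emitted by main (line 25)
  6: emitted by shape_report (line 15)
A correct fix: line 28: replace `top` with `pos`.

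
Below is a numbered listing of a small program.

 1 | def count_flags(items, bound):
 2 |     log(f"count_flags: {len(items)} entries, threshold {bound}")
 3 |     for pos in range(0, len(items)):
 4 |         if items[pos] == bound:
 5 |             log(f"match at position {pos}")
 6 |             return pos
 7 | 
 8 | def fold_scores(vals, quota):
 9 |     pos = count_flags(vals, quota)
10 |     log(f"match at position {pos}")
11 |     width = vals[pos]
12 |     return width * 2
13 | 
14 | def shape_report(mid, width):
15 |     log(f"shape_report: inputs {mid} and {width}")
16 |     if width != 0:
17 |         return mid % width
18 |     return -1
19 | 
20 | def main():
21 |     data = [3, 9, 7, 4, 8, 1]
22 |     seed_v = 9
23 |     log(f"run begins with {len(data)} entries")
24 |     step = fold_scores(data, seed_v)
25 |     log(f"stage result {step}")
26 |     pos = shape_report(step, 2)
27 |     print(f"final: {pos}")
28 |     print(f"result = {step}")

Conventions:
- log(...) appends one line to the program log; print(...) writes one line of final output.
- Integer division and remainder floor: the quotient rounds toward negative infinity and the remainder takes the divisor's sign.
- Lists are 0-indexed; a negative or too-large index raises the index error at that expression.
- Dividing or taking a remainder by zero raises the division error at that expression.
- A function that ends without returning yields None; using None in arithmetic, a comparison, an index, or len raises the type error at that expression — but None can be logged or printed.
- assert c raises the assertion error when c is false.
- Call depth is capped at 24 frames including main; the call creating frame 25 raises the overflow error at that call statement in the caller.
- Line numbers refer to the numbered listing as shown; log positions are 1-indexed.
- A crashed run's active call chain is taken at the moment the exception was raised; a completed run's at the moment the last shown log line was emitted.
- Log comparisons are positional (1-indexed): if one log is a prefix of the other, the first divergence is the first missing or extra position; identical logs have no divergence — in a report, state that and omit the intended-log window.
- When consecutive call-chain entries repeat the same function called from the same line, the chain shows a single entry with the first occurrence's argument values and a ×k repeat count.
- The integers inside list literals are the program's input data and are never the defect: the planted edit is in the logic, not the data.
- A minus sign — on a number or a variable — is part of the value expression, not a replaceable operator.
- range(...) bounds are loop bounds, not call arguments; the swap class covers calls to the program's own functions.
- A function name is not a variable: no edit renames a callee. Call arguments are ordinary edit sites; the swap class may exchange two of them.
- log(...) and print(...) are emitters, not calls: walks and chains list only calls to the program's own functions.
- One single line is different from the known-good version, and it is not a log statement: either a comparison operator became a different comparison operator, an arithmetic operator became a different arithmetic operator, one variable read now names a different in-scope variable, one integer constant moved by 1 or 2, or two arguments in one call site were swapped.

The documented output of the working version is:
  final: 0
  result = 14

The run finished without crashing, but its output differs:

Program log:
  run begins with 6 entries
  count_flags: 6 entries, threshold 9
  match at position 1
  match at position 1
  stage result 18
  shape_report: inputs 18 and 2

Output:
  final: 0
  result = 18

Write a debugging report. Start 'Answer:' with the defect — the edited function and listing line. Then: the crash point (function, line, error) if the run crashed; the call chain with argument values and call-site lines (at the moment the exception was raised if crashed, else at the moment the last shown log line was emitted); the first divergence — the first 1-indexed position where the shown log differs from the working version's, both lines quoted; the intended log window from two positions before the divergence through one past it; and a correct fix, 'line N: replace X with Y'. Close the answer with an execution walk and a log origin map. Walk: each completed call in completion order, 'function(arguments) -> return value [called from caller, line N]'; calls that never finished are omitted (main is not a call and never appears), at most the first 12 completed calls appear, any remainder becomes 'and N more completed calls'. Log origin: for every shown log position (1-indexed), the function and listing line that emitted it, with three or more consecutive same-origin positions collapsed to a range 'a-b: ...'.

Answer: the defect is in main at line 22.
Key observation: At log position 2 the runs split — shown 'count_flags: 6 entries, threshold 9', but the working version logs 'count_flags: 6 entries, threshold 7'.
Call chain: main -> shape_report(18, 2) (called at line 26).
First divergence: position 2 — the shown line 'count_flags: 6 entries, threshold 9' should read 'count_flags: 6 entries, threshold 7'.
Intended log window:
  1: run begins with 6 entries
  2: count_flags: 6 entries, threshold 7
  3: match at position 2
Execution walk:
  count_flags([3, 9, 7, 4, 8, 1], 9) -> 1  [called from fold_scores, line 9]
  fold_scores([3, 9, 7, 4, 8, 1], 9) -> 18  [called from main, line 24]
  shape_report(18, 2) -> 0  [called from main, line 26]
Origin of each log line:
  1: logged in main at line 23
  2: logged in count_flags at line 2
  3: logged in count_flags at line 5
  4: logged in fold_scores at line 10
  5: logged in main at line 25
  6: logged in shape_report at line 15
A correct fix: line 22: replace `9` with `7`.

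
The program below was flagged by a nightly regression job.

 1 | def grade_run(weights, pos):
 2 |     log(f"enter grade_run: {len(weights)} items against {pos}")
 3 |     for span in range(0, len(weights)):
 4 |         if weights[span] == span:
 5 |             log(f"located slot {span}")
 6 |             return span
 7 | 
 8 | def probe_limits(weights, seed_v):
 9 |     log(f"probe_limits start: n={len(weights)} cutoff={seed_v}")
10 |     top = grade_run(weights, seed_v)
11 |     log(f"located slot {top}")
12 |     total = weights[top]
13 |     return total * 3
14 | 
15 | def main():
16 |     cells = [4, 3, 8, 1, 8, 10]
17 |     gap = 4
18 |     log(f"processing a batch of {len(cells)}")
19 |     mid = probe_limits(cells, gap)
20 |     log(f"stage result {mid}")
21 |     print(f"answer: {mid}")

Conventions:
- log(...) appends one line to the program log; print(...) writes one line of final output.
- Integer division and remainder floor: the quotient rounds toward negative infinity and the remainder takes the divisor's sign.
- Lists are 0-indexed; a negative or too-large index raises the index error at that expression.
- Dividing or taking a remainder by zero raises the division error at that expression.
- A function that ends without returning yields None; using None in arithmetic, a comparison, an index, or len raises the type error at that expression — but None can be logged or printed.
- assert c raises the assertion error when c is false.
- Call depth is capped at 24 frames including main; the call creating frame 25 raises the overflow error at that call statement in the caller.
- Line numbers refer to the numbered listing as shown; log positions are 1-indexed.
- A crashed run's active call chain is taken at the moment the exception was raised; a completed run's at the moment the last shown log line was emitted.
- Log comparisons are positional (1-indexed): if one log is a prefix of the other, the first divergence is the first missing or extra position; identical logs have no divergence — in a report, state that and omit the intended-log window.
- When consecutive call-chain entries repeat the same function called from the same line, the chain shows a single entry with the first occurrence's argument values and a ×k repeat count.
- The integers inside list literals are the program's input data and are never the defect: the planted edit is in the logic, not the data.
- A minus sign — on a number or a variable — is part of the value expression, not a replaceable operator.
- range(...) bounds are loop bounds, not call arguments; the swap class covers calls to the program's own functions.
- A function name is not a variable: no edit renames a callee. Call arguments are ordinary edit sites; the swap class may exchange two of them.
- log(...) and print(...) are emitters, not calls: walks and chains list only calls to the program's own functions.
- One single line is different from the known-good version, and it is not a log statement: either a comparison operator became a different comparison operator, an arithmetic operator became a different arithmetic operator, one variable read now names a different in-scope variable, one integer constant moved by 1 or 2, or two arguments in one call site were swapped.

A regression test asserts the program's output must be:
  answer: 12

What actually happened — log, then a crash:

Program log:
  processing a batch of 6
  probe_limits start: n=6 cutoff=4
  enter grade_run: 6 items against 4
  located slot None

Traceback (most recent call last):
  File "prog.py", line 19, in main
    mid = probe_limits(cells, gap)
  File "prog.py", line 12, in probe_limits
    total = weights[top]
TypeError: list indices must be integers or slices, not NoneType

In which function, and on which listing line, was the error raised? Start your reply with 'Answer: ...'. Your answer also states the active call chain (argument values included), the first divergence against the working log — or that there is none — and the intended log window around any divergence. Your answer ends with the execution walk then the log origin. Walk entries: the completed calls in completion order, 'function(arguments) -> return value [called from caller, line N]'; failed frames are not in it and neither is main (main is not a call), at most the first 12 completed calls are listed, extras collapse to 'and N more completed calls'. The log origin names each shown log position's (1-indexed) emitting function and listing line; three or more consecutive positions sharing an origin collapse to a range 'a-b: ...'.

Answer: the error was raised in probe_limits, line 12.
Key observation: Everything matches until log position 4, which reads 'located slot None' in place of 'located slot 0'.
Call chain: main -> probe_limits([4, 3, 8, 1, 8, 10], 4) (called at line 19).
First divergence: position 4 — shown 'located slot None', intended 'located slot 0'.
Intended log window:
  2: probe_limits start: n=6 cutoff=4
  3: enter grade_run: 6 items against 4
  4: located slot 0
  5: located slot 0
Execution walk:
  grade_run([4, 3, 8, 1, 8, 10], 4) -> None  [called from probe_limits, line 10]
Log line origins:
  1: emitted by main (line 18)
  2: emitted by probe_limits (line 9)
  3: emitted by grade_run (line 2)
  4: emitted by probe_limits (line 11)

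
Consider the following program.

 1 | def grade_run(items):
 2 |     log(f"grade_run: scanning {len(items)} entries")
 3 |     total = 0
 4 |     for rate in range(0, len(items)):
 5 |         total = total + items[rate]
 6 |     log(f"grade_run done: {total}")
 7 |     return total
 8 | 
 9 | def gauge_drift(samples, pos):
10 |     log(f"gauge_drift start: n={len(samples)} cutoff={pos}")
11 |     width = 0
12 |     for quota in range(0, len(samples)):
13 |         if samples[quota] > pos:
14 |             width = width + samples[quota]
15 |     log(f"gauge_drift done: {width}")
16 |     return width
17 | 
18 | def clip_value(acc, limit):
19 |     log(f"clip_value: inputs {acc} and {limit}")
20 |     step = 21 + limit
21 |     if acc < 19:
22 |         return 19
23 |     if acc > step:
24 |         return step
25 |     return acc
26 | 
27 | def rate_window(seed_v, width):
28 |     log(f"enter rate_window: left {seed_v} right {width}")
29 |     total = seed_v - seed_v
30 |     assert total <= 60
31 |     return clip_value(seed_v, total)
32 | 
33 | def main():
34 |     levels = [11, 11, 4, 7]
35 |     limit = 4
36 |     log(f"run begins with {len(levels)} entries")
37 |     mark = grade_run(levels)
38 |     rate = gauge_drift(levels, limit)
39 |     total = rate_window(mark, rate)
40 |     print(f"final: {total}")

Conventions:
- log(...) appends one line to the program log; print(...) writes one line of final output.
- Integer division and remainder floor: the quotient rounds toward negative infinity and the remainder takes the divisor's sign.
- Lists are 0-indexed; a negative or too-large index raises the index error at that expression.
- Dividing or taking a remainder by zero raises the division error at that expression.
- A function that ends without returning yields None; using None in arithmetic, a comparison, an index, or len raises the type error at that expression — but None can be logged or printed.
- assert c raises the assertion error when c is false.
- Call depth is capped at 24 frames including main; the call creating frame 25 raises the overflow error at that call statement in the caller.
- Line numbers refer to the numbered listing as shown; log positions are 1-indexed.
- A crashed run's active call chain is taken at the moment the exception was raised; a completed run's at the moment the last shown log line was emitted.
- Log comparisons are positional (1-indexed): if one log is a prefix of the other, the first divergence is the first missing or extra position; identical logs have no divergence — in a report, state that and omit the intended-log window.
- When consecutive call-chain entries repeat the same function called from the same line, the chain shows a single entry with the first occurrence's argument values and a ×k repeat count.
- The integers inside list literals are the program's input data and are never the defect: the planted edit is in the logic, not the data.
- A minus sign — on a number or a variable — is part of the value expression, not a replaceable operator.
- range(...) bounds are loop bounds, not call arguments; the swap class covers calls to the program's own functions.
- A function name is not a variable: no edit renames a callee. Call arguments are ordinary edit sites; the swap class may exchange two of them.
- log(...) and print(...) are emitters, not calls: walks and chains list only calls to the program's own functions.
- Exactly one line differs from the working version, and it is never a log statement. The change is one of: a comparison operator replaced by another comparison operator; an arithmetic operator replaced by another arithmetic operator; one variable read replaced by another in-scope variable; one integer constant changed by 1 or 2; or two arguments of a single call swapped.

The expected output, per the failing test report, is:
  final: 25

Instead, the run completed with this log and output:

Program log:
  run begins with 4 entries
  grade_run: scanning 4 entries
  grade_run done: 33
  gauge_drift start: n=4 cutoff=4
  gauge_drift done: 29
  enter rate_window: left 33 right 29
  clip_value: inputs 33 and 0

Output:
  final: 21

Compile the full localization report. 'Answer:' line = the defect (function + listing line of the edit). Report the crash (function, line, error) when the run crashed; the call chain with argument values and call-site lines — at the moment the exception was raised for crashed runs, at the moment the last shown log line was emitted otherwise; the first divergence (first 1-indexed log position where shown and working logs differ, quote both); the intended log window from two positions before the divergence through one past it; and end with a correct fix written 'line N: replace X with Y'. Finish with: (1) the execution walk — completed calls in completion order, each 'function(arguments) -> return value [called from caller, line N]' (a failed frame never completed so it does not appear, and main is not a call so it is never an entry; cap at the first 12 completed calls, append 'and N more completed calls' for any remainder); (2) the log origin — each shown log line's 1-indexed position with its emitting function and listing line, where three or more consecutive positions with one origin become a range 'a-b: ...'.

Answer: the defect is in rate_window at line 29.
Key observation: At log position 7 the runs split — shown 'clip_value: inputs 33 and 0', but the working version logs 'clip_value: inputs 33 and 4'.
Call chain: main -> rate_window(33, 29) (called at line 39) -> clip_value(33, 0) (called at line 31).
First divergence: position 7; shown 'clip_value: inputs 33 and 0' vs intended 'clip_value: inputs 33 and 4'.
Intended log window:
  5: gauge_drift done: 29
  6: enter rate_window: left 33 right 29
  7: clip_value: inputs 33 and 4
Execution walk:
  grade_run([11, 11, 4, 7]) -> 33  [called from main, line 37]
  gauge_drift([11, 11, 4, 7], 4) -> 29  [called from main, line 38]
  clip_value(33, 0) -> 21  [called from rate_window, line 31]
  rate_window(33, 29) -> 21  [called from main, line 39]
Log line origins:
  1 — main, line 36
  2 — grade_run, line 2
  3 — grade_run, line 6
  4 — gauge_drift, line 10
  5 — gauge_drift, line 15
  6 — rate_window, line 28
  7 — clip_value, line 19
A correct fix: line 29: replace `seed_v - seed_v` with `seed_v - width`.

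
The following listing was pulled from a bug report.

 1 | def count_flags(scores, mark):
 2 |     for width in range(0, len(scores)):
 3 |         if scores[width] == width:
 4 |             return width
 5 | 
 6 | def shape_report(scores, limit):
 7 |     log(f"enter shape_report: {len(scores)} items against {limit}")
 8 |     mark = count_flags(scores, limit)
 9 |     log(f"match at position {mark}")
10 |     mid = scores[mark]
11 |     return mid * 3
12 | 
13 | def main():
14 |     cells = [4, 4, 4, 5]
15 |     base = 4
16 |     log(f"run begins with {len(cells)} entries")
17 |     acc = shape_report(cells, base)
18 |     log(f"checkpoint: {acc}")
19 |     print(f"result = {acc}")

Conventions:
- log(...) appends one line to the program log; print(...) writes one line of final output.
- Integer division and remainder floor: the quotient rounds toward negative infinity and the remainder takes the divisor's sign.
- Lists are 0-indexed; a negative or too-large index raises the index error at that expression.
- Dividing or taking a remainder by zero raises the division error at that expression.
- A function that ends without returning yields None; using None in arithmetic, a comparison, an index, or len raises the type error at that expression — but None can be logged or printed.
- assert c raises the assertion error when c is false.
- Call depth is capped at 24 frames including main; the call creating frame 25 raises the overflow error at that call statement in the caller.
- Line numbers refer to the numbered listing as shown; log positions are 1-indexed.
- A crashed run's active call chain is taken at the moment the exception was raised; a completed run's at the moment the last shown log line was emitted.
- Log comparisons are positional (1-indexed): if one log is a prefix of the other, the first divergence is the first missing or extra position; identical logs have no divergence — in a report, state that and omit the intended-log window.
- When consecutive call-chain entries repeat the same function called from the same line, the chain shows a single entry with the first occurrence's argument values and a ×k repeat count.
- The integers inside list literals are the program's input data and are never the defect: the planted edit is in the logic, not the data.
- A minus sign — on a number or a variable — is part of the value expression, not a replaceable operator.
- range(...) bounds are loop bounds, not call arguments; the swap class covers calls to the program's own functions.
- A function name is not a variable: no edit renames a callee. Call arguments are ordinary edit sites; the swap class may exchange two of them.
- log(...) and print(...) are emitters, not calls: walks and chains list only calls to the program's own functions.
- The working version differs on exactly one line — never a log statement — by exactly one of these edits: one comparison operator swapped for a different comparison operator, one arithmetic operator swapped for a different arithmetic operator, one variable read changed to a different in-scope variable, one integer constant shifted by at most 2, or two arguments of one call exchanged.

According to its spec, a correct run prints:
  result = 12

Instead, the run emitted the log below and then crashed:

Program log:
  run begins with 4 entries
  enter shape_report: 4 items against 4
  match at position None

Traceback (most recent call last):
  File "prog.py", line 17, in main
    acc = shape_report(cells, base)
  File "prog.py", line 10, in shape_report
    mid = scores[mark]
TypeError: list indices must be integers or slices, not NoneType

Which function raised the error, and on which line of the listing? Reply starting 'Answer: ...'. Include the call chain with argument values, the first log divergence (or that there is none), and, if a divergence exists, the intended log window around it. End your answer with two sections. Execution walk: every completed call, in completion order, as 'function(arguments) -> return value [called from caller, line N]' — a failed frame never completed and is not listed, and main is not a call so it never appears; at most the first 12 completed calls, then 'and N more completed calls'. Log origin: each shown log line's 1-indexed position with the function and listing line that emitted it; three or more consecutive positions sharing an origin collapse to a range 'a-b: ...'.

Answer: the error was raised in shape_report, line 10.
Key observation: At log position 3 the runs split — shown 'match at position None', but the working version logs 'match at position 0'.
Call chain: main -> shape_report([4, 4, 4, 5], 4) (called at line 17).
First divergence: at position 3 the run shows 'match at position None' where the working version logs 'match at position 0'.
Intended log window:
  1: run begins with 4 entries
  2: enter shape_report: 4 items against 4
  3: match at position 0
  4: checkpoint: 12
Execution walk:
  count_flags([4, 4, 4, 5], 4) -> None  [called from shape_report, line 8]
Log line origins:
  1: logged in main at line 16
  2: logged in shape_report at line 7
  3: logged in shape_report at line 9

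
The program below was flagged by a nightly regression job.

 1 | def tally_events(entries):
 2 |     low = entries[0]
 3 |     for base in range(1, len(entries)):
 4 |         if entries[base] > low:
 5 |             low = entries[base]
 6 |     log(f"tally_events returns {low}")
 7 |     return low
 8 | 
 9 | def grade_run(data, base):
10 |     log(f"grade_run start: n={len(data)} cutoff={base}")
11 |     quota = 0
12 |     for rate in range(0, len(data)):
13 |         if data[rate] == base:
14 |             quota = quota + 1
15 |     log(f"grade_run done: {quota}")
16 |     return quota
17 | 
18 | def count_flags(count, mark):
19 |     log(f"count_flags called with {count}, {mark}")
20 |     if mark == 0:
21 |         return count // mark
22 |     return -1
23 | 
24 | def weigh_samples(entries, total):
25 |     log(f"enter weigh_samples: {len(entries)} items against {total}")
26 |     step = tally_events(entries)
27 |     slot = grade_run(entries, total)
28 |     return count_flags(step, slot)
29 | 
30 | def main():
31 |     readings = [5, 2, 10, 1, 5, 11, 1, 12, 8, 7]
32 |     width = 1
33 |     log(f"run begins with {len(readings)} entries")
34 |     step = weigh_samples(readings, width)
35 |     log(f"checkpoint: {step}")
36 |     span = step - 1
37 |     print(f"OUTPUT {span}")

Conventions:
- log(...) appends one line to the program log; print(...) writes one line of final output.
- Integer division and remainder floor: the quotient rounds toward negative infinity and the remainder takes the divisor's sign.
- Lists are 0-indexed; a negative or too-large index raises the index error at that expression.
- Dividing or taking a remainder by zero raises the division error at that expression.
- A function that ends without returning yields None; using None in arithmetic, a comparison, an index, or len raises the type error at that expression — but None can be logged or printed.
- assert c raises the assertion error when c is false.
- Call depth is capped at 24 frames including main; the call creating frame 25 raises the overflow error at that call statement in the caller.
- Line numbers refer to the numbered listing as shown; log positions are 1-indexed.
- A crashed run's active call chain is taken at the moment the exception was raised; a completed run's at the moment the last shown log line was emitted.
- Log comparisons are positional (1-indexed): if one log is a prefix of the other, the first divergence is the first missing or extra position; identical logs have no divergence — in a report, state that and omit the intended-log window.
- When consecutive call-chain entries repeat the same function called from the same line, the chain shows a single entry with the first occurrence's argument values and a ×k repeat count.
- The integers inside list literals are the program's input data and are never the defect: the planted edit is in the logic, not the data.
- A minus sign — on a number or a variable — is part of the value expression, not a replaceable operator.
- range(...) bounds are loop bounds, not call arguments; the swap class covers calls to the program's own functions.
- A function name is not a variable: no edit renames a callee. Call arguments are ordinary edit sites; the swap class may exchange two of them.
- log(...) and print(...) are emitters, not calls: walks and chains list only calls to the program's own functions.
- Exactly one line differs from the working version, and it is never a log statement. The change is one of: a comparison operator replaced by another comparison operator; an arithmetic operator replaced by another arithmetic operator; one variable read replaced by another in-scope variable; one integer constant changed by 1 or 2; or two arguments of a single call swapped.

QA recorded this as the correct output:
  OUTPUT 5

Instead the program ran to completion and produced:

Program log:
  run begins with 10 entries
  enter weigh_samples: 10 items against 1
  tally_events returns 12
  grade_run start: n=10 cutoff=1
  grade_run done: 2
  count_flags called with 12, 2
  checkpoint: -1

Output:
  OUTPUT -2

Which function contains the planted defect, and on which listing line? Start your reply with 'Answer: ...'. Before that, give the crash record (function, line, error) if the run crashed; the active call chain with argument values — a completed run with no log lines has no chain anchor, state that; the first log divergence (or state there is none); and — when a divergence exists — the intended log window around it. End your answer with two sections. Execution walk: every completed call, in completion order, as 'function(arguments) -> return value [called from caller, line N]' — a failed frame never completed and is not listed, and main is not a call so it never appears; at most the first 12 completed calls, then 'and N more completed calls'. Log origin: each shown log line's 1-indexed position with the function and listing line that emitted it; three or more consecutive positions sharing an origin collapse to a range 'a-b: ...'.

Answer: the defect is in count_flags at line 20.
The tell: Position 7 is the first bad log line: 'checkpoint: -1' should read 'checkpoint: 6'.
Call chain: main.
First divergence: position 7 — shown 'checkpoint: -1', intended 'checkpoint: 6'.
Intended log window:
  5: grade_run done: 2
  6: count_flags called with 12, 2
  7: checkpoint: 6
Execution walk:
  tally_events([5, 2, 10, 1, 5, 11, 1, 12, 8, 7]) -> 12  [called from weigh_samples, line 26]
  grade_run([5, 2, 10, 1, 5, 11, 1, 12, 8, 7], 1) -> 2  [called from weigh_samples, line 27]
  count_flags(12, 2) -> -1  [called from weigh_samples, line 28]
  weigh_samples([5, 2, 10, 1, 5, 11, 1, 12, 8, 7], 1) -> -1  [called from main, line 34]
Log line origins:
  1: from main, line 33
  2: from weigh_samples, line 25
  3: from tally_events, line 6
  4: from grade_run, line 10
  5: from grade_run, line 15
  6: from count_flags, line 19
  7: from main, line 35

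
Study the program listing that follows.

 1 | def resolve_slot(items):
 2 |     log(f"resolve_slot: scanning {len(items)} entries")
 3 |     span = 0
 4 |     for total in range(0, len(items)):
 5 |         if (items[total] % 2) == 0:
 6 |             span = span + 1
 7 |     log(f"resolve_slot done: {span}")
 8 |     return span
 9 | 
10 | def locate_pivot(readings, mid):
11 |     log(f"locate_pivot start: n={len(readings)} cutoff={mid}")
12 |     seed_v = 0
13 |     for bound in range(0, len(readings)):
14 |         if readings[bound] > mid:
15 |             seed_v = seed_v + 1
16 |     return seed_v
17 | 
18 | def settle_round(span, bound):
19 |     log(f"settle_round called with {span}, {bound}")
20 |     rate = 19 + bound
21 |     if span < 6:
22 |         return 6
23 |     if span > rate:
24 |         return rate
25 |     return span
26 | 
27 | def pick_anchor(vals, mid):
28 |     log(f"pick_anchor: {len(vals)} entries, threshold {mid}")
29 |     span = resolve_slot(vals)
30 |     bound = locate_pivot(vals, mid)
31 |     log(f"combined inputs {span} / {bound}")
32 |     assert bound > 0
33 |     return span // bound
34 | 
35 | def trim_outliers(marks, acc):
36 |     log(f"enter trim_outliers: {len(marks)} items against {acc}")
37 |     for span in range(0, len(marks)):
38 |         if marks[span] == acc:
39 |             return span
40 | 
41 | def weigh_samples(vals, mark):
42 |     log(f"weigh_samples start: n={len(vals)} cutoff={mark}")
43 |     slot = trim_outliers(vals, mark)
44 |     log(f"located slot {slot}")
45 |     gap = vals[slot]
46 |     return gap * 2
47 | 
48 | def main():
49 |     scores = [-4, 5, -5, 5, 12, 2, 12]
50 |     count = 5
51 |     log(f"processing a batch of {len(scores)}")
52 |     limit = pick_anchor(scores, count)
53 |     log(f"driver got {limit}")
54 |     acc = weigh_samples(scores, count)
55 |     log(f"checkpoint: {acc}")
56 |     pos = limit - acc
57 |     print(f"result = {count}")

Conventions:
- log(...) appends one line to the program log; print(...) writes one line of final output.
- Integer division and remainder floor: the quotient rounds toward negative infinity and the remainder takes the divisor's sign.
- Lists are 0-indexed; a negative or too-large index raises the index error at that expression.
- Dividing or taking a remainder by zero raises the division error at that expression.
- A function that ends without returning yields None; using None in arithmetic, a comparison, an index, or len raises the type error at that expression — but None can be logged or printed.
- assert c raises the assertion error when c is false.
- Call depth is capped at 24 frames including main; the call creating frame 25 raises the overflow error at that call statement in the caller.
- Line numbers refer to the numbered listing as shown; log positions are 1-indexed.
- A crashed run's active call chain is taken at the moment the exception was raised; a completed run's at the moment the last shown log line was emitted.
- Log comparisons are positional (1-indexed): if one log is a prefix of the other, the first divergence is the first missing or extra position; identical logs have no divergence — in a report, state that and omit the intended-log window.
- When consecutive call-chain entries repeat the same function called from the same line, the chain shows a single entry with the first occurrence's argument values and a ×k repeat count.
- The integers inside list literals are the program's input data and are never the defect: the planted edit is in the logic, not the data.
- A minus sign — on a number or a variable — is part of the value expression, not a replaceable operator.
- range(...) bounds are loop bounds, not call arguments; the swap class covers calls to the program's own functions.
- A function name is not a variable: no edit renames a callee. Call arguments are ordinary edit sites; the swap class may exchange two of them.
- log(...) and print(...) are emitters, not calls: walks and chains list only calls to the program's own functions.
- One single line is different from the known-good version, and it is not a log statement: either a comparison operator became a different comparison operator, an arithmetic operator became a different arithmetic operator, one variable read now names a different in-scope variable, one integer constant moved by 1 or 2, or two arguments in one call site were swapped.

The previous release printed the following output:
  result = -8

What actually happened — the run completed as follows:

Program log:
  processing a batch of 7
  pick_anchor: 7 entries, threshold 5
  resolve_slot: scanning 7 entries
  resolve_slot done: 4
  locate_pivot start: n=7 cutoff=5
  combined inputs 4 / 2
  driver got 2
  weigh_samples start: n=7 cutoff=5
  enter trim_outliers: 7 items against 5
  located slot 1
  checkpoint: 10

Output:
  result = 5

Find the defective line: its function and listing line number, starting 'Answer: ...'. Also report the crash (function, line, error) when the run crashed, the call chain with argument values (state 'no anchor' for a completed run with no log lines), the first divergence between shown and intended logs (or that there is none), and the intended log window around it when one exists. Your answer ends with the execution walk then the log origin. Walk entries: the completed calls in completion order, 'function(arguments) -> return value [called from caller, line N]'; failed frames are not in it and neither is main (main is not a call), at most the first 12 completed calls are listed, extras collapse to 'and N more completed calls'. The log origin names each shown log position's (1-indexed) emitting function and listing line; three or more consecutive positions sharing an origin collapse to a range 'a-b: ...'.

Answer: the defect is in main at line 57.
Core observation: Log streams are identical — the defect surfaces only in the printed output.
Call chain: main.
First divergence: none — the logs agree in full.
Execution walk:
  resolve_slot([-4, 5, -5, 5, 12, 2, 12]) -> 4  [called from pick_anchor, line 29]
  locate_pivot([-4, 5, -5, 5, 12, 2, 12], 5) -> 2  [called from pick_anchor, line 30]
  pick_anchor([-4, 5, -5, 5, 12, 2, 12], 5) -> 2  [called from main, line 52]
  trim_outliers([-4, 5, -5, 5, 12, 2, 12], 5) -> 1  [called from weigh_samples, line 43]
  weigh_samples([-4, 5, -5, 5, 12, 2, 12], 5) -> 10  [called from main, line 54]
Log origin:
  1 — main, line 51
  2 — pick_anchor, line 28
  3 — resolve_slot, line 2
  4 — resolve_slot, line 7
  5 — locate_pivot, line 11
  6 — pick_anchor, line 31
  7 — main, line 53
  8 — weigh_samples, line 42
  9 — trim_outliers, line 36
  10 — weigh_samples, line 44
  11 — main, line 55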